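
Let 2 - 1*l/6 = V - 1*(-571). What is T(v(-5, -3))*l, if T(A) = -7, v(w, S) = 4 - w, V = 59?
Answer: 26376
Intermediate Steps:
l = -3768 (l = 12 - 6*(59 - 1*(-571)) = 12 - 6*(59 + 571) = 12 - 6*630 = 12 - 3780 = -3768)
T(v(-5, -3))*l = -7*(-3768) = 26376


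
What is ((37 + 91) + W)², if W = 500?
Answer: 394384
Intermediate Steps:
((37 + 91) + W)² = ((37 + 91) + 500)² = (128 + 500)² = 628² = 394384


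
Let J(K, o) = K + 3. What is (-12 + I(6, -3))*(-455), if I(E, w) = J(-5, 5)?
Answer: 6370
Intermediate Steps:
J(K, o) = 3 + K
I(E, w) = -2 (I(E, w) = 3 - 5 = -2)
(-12 + I(6, -3))*(-455) = (-12 - 2)*(-455) = -14*(-455) = 6370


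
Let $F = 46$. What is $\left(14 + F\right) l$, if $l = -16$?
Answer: $-960$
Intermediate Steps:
$\left(14 + F\right) l = \left(14 + 46\right) \left(-16\right) = 60 \left(-16\right) = -960$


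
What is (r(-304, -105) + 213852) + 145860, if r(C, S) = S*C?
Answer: 391632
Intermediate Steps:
r(C, S) = C*S
(r(-304, -105) + 213852) + 145860 = (-304*(-105) + 213852) + 145860 = (31920 + 213852) + 145860 = 245772 + 145860 = 391632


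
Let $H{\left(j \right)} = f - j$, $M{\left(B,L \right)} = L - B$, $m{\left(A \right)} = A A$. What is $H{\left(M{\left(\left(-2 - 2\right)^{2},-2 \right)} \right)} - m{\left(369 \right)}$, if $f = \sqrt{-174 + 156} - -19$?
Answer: $-136124 + 3 i \sqrt{2} \approx -1.3612 \cdot 10^{5} + 4.2426 i$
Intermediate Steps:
$m{\left(A \right)} = A^{2}$
$f = 19 + 3 i \sqrt{2}$ ($f = \sqrt{-18} + 19 = 3 i \sqrt{2} + 19 = 19 + 3 i \sqrt{2} \approx 19.0 + 4.2426 i$)
$H{\left(j \right)} = 19 - j + 3 i \sqrt{2}$ ($H{\left(j \right)} = \left(19 + 3 i \sqrt{2}\right) - j = 19 - j + 3 i \sqrt{2}$)
$H{\left(M{\left(\left(-2 - 2\right)^{2},-2 \right)} \right)} - m{\left(369 \right)} = \left(19 - \left(-2 - \left(-2 - 2\right)^{2}\right) + 3 i \sqrt{2}\right) - 369^{2} = \left(19 - \left(-2 - \left(-4\right)^{2}\right) + 3 i \sqrt{2}\right) - 136161 = \left(19 - \left(-2 - 16\right) + 3 i \sqrt{2}\right) - 136161 = \left(19 - -18 + 3 i \sqrt{2}\right) - 136161 = \left(19 + 18 + 3 i \sqrt{2}\right) - 136161 = \left(37 + 3 i \sqrt{2}\right) - 136161 = -136124 + 3 i \sqrt{2}$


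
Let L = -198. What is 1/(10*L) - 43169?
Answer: -85474621/1980 ≈ -43169.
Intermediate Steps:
1/(10*L) - 43169 = 1/(10*(-198)) - 43169 = 1/(-1980) - 43169 = -1/1980 - 43169 = -85474621/1980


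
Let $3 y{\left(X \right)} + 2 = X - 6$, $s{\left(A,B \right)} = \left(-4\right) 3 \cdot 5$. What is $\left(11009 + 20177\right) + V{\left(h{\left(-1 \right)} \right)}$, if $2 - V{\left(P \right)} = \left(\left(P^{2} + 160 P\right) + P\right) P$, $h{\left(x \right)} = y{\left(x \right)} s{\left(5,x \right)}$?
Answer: $-11017212$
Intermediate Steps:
$s{\left(A,B \right)} = -60$ ($s{\left(A,B \right)} = \left(-12\right) 5 = -60$)
$y{\left(X \right)} = - \frac{8}{3} + \frac{X}{3}$ ($y{\left(X \right)} = - \frac{2}{3} + \frac{X - 6}{3} = - \frac{2}{3} + \frac{-6 + X}{3} = - \frac{2}{3} + \left(-2 + \frac{X}{3}\right) = - \frac{8}{3} + \frac{X}{3}$)
$h{\left(x \right)} = 160 - 20 x$ ($h{\left(x \right)} = \left(- \frac{8}{3} + \frac{x}{3}\right) \left(-60\right) = 160 - 20 x$)
$V{\left(P \right)} = 2 - P \left(P^{2} + 161 P\right)$ ($V{\left(P \right)} = 2 - \left(\left(P^{2} + 160 P\right) + P\right) P = 2 - \left(P^{2} + 161 P\right) P = 2 - P \left(P^{2} + 161 P\right)$)
$\left(11009 + 20177\right) + V{\left(h{\left(-1 \right)} \right)} = \left(11009 + 20177\right) - \left(-2 + \left(160 - -20\right)^{3} + 161 \left(160 - -20\right)^{2}\right) = 31186 - \left(-2 + \left(160 + 20\right)^{3} + 161 \left(160 + 20\right)^{2}\right) = 31186 - \left(5831998 + 5216400\right) = 31186 - 11048398 = -11017212$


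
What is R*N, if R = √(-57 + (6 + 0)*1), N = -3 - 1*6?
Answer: -9*I*√51 ≈ -64.273*I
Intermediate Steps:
N = -9 (N = -3 - 6 = -9)
R = I*√51 (R = √(-57 + 6*1) = √(-57 + 6) = √(-51) = I*√51 ≈ 7.1414*I)
R*N = (I*√51)*(-9) = -9*I*√51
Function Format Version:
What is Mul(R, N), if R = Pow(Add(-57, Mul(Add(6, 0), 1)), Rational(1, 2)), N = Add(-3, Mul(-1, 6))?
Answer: Mul(-9, I, Pow(51, Rational(1, 2))) ≈ Mul(-64.273, I)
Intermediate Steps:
N = -9 (N = Add(-3, -6) = -9)
R = Mul(I, Pow(51, Rational(1, 2))) (R = Pow(Add(-57, Mul(6, 1)), Rational(1, 2)) = Pow(Add(-57, 6), Rational(1, 2)) = Pow(-51, Rational(1, 2)) = Mul(I, Pow(51, Rational(1, 2))) ≈ Mul(7.1414, I))
Mul(R, N) = Mul(Mul(I, Pow(51, Rational(1, 2))), -9) = Mul(-9, I, Pow(51, Rational(1, 2)))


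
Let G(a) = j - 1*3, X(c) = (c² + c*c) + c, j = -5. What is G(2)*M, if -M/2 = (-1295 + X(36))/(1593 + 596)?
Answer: 21328/2189 ≈ 9.7433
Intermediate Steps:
X(c) = c + 2*c² (X(c) = (c² + c²) + c = 2*c² + c = c + 2*c²)
M = -2666/2189 (M = -2*(-1295 + 36*(1 + 2*36))/(1593 + 596) = -2*(-1295 + 36*(1 + 72))/2189 = -2*(-1295 + 36*73)/2189 = -2*(-1295 + 2628)/2189 = -2666/2189 ≈ -1.2179)
G(a) = -8 (G(a) = -5 - 1*3 = -5 - 3 = -8)
G(2)*M = -8*(-2666/2189) = 21328/2189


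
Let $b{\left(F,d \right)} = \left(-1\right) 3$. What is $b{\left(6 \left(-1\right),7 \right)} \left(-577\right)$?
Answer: $1731$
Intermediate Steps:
$b{\left(F,d \right)} = -3$
$b{\left(6 \left(-1\right),7 \right)} \left(-577\right) = \left(-3\right) \left(-577\right) = 1731$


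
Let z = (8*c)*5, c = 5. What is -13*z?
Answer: -2600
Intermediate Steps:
z = 200 (z = (8*5)*5 = 40*5 = 200)
-13*z = -13*200 = -2600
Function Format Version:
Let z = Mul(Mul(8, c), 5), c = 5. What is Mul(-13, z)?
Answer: -2600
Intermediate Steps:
z = 200 (z = Mul(Mul(8, 5), 5) = Mul(40, 5) = 200)
Mul(-13, z) = Mul(-13, 200) = -2600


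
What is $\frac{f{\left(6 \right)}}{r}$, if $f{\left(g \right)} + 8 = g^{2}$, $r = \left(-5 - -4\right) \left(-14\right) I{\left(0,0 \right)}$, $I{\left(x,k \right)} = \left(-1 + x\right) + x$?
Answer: $-2$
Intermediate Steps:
$I{\left(x,k \right)} = -1 + 2 x$
$r = -14$ ($r = \left(-5 - -4\right) \left(-14\right) \left(-1 + 2 \cdot 0\right) = \left(-5 + 4\right) \left(-14\right) \left(-1 + 0\right) = \left(-1\right) \left(-14\right) \left(-1\right) = 14 \left(-1\right) = -14$)
$f{\left(g \right)} = -8 + g^{2}$
$\frac{f{\left(6 \right)}}{r} = \frac{-8 + 6^{2}}{-14} = \left(-8 + 36\right) \left(- \frac{1}{14}\right) = 28 \left(- \frac{1}{14}\right) = -2$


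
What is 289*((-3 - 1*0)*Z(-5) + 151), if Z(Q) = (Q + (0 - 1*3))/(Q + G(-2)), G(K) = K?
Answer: 298537/7 ≈ 42648.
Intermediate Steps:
Z(Q) = (-3 + Q)/(-2 + Q) (Z(Q) = (Q + (0 - 1*3))/(Q - 2) = (Q + (0 - 3))/(-2 + Q) = (Q - 3)/(-2 + Q) = (-3 + Q)/(-2 + Q))
289*((-3 - 1*0)*Z(-5) + 151) = 289*((-3 - 1*0)*((-3 - 5)/(-2 - 5)) + 151) = 289*((-3 + 0)*(-8/(-7)) + 151) = 289*(-(-3)*(-8)/7 + 151) = 289*(-3*8/7 + 151) = 289*(-24/7 + 151) = 289*(1033/7) = 298537/7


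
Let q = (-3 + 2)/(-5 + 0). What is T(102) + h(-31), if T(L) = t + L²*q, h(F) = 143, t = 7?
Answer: 11154/5 ≈ 2230.8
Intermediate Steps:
q = ⅕ (q = -1/(-5) = -1*(-⅕) = ⅕ ≈ 0.20000)
T(L) = 7 + L²/5 (T(L) = 7 + L²*(⅕) = 7 + L²/5)
T(102) + h(-31) = (7 + (⅕)*102²) + 143 = (7 + (⅕)*10404) + 143 = (7 + 10404/5) + 143 = 10439/5 + 143 = 11154/5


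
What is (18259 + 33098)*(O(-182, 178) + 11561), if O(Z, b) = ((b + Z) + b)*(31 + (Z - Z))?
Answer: 870757935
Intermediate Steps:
O(Z, b) = 31*Z + 62*b (O(Z, b) = ((Z + b) + b)*(31 + 0) = (Z + 2*b)*31 = 31*Z + 62*b)
(18259 + 33098)*(O(-182, 178) + 11561) = (18259 + 33098)*((31*(-182) + 62*178) + 11561) = 51357*((-5642 + 11036) + 11561) = 51357*(5394 + 11561) = 51357*16955 = 870757935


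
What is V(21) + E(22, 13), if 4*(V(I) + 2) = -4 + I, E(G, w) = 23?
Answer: 101/4 ≈ 25.250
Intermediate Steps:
V(I) = -3 + I/4 (V(I) = -2 + (-4 + I)/4 = -2 + (-1 + I/4) = -3 + I/4)
V(21) + E(22, 13) = (-3 + (¼)*21) + 23 = (-3 + 21/4) + 23 = 9/4 + 23 = 101/4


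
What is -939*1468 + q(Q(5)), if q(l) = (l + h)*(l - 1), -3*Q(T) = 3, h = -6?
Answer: -1378438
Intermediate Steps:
Q(T) = -1 (Q(T) = -⅓*3 = -1)
q(l) = (-1 + l)*(-6 + l) (q(l) = (l - 6)*(l - 1) = (-6 + l)*(-1 + l) = (-1 + l)*(-6 + l))
-939*1468 + q(Q(5)) = -939*1468 + (6 + (-1)² - 7*(-1)) = -1378452 + (6 + 1 + 7) = -1378452 + 14 = -1378438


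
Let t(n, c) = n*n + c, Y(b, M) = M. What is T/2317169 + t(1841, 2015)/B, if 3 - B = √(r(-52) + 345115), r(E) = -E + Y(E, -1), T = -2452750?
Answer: -24421201714822/799787100533 - 3391296*√345166/345157 ≈ -5803.0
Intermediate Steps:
t(n, c) = c + n² (t(n, c) = n² + c = c + n²)
r(E) = -1 - E (r(E) = -E - 1 = -1 - E)
B = 3 - √345166 (B = 3 - √((-1 - 1*(-52)) + 345115) = 3 - √((-1 + 52) + 345115) = 3 - √(51 + 345115) = 3 - √345166 ≈ -584.51)
T/2317169 + t(1841, 2015)/B = -2452750/2317169 + (2015 + 1841²)/(3 - √345166) = -2452750*1/2317169 + (2015 + 3389281)/(3 - √345166) = -2452750/2317169 + 3391296/(3 - √345166)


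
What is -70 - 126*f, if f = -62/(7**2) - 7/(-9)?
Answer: -60/7 ≈ -8.5714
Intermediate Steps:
f = -215/441 (f = -62/49 - 7*(-1/9) = -62*1/49 + 7/9 = -62/49 + 7/9 = -215/441 ≈ -0.48753)
-70 - 126*f = -70 - 126*(-215/441) = -70 + 430/7 = -60/7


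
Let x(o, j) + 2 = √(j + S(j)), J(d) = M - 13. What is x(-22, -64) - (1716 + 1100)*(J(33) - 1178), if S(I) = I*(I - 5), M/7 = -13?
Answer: 3610110 + 16*√17 ≈ 3.6102e+6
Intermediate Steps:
M = -91 (M = 7*(-13) = -91)
J(d) = -104 (J(d) = -91 - 13 = -104)
S(I) = I*(-5 + I)
x(o, j) = -2 + √(j + j*(-5 + j))
x(-22, -64) - (1716 + 1100)*(J(33) - 1178) = (-2 + √(-64*(-4 - 64))) - (1716 + 1100)*(-104 - 1178) = (-2 + √(-64*(-68))) - 2816*(-1282) = (-2 + √4352) - 1*(-3610112) = (-2 + 16*√17) + 3610112 = 3610110 + 16*√17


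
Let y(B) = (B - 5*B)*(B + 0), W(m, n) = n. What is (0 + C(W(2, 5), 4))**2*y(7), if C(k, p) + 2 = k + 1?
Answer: -3136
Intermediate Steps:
C(k, p) = -1 + k (C(k, p) = -2 + (k + 1) = -2 + (1 + k) = -1 + k)
y(B) = -4*B**2 (y(B) = (-4*B)*B = -4*B**2)
(0 + C(W(2, 5), 4))**2*y(7) = (0 + (-1 + 5))**2*(-4*7**2) = (0 + 4)**2*(-4*49) = 4**2*(-196) = 16*(-196) = -3136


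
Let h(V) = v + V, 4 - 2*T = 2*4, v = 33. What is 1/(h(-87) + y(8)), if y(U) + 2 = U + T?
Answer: -1/50 ≈ -0.020000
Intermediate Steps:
T = -2 (T = 2 - 4 = -2)
h(V) = 33 + V
y(U) = -4 + U (y(U) = -2 + (U - 2) = -2 + (-2 + U) = -4 + U)
1/(h(-87) + y(8)) = 1/((33 - 87) + (-4 + 8)) = 1/(-54 + 4) = 1/(-50) = -1/50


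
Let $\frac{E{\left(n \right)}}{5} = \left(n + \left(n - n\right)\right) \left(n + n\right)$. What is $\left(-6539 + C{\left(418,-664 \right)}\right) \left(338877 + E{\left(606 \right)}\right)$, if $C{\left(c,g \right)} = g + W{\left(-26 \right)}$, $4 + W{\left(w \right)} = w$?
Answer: $-29013277221$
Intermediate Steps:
$E{\left(n \right)} = 10 n^{2}$ ($E{\left(n \right)} = 5 \left(n + \left(n - n\right)\right) \left(n + n\right) = 5 \left(n + 0\right) 2 n = 5 n 2 n = 5 \cdot 2 n^{2} = 10 n^{2}$)
$W{\left(w \right)} = -4 + w$
$C{\left(c,g \right)} = -30 + g$ ($C{\left(c,g \right)} = g - 30 = -30 + g$)
$\left(-6539 + C{\left(418,-664 \right)}\right) \left(338877 + E{\left(606 \right)}\right) = \left(-6539 - 694\right) \left(338877 + 10 \cdot 606^{2}\right) = \left(-6539 - 694\right) \left(338877 + 10 \cdot 367236\right) = - 7233 \left(338877 + 3672360\right) = \left(-7233\right) 4011237 = -29013277221$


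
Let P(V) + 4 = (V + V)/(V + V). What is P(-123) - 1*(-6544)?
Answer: 6541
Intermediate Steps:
P(V) = -3 (P(V) = -4 + (V + V)/(V + V) = -4 + (2*V)/((2*V)) = -4 + (2*V)*(1/(2*V)) = -4 + 1 = -3)
P(-123) - 1*(-6544) = -3 - 1*(-6544) = -3 + 6544 = 6541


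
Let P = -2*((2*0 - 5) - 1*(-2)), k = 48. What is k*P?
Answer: 288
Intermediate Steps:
P = 6 (P = -2*((0 - 5) + 2) = -2*(-5 + 2) = -2*(-3) = 6)
k*P = 48*6 = 288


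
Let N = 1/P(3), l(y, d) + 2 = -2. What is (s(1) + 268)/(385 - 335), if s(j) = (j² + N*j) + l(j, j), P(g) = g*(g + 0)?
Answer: 1193/225 ≈ 5.3022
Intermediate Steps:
l(y, d) = -4 (l(y, d) = -2 - 2 = -4)
P(g) = g² (P(g) = g*g = g²)
N = ⅑ (N = 1/(3²) = 1/9 = ⅑ ≈ 0.11111)
s(j) = -4 + j² + j/9 (s(j) = (j² + j/9) - 4 = -4 + j² + j/9)
(s(1) + 268)/(385 - 335) = ((-4 + 1² + (⅑)*1) + 268)/(385 - 335) = ((-4 + 1 + ⅑) + 268)/50 = (-26/9 + 268)*(1/50) = (2386/9)*(1/50) = 1193/225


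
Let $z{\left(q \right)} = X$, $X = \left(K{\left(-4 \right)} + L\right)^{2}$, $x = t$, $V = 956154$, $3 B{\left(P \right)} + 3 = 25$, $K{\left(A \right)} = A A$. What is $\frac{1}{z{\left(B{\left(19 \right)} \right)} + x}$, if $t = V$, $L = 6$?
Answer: $\frac{1}{956638} \approx 1.0453 \cdot 10^{-6}$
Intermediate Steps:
$K{\left(A \right)} = A^{2}$
$B{\left(P \right)} = \frac{22}{3}$ ($B{\left(P \right)} = -1 + \frac{1}{3} \cdot 25 = -1 + \frac{25}{3} = \frac{22}{3}$)
$t = 956154$
$x = 956154$
$X = 484$ ($X = \left(\left(-4\right)^{2} + 6\right)^{2} = \left(16 + 6\right)^{2} = 22^{2} = 484$)
$z{\left(q \right)} = 484$
$\frac{1}{z{\left(B{\left(19 \right)} \right)} + x} = \frac{1}{484 + 956154} = \frac{1}{956638}$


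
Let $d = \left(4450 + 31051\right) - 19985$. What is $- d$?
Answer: $-15516$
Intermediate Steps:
$d = 15516$ ($d = 35501 - 19985 = 15516$)
$- d = \left(-1\right) 15516 = -15516$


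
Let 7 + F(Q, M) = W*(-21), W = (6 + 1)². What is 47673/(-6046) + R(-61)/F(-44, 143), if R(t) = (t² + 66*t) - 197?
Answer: -5794267/782957 ≈ -7.4005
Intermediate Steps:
W = 49 (W = 7² = 49)
R(t) = -197 + t² + 66*t
F(Q, M) = -1036 (F(Q, M) = -7 + 49*(-21) = -7 - 1029 = -1036)
47673/(-6046) + R(-61)/F(-44, 143) = 47673/(-6046) + (-197 + (-61)² + 66*(-61))/(-1036) = 47673*(-1/6046) + (-197 + 3721 - 4026)*(-1/1036) = -47673/6046 - 502*(-1/1036) = -47673/6046 + 251/518 = -5794267/782957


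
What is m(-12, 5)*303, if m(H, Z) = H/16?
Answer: -909/4 ≈ -227.25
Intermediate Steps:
m(H, Z) = H/16 (m(H, Z) = H*(1/16) = H/16)
m(-12, 5)*303 = ((1/16)*(-12))*303 = -¾*303 = -909/4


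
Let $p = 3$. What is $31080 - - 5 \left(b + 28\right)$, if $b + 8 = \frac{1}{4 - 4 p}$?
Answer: $\frac{249435}{8} \approx 31179.0$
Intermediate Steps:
$b = - \frac{65}{8}$ ($b = -8 + \frac{1}{4 - 12} = -8 + \frac{1}{-8} = -8 - \frac{1}{8} = - \frac{65}{8} \approx -8.125$)
$31080 - - 5 \left(b + 28\right) = 31080 - - 5 \left(- \frac{65}{8} + 28\right) = 31080 - \left(-5\right) \frac{159}{8} = 31080 - - \frac{795}{8} = 31080 + \frac{795}{8} = \frac{249435}{8}$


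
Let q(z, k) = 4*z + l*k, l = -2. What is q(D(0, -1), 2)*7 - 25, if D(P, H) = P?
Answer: -53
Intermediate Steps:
q(z, k) = -2*k + 4*z (q(z, k) = 4*z - 2*k = -2*k + 4*z)
q(D(0, -1), 2)*7 - 25 = (-2*2 + 4*0)*7 - 25 = (-4 + 0)*7 - 25 = -4*7 - 25 = -28 - 25 = -53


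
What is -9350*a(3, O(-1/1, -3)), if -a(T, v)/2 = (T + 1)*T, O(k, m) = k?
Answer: 224400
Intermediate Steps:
a(T, v) = -2*T*(1 + T) (a(T, v) = -2*(T + 1)*T = -2*(1 + T)*T = -2*T*(1 + T))
-9350*a(3, O(-1/1, -3)) = -(-18700)*3*(1 + 3) = -(-18700)*3*4 = -9350*(-24) = 224400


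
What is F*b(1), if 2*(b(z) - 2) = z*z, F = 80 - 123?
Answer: -215/2 ≈ -107.50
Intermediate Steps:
F = -43
b(z) = 2 + z²/2 (b(z) = 2 + (z*z)/2 = 2 + z²/2)
F*b(1) = -43*(2 + (½)*1²) = -43*(2 + (½)*1) = -43*(2 + ½) = -43*5/2 = -215/2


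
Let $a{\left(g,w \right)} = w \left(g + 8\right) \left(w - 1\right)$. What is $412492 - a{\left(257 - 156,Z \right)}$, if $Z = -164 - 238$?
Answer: $-17246162$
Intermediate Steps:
$Z = -402$
$a{\left(g,w \right)} = w \left(-1 + w\right) \left(8 + g\right)$ ($a{\left(g,w \right)} = w \left(8 + g\right) \left(-1 + w\right) = w \left(-1 + w\right) \left(8 + g\right)$)
$412492 - a{\left(257 - 156,Z \right)} = 412492 - - 402 \left(-8 - \left(257 - 156\right) + 8 \left(-402\right) + \left(257 - 156\right) \left(-402\right)\right) = 412492 - - 402 \left(-8 - \left(257 - 156\right) - 3216 + \left(257 - 156\right) \left(-402\right)\right) = 412492 - - 402 \left(-8 - 101 - 3216 + 101 \left(-402\right)\right) = 412492 - - 402 \left(-8 - 101 - 3216 - 40602\right) = 412492 - \left(-402\right) \left(-43927\right) = 412492 - 17658654 = -17246162$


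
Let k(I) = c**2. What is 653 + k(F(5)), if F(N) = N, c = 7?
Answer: 702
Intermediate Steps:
k(I) = 49 (k(I) = 7**2 = 49)
653 + k(F(5)) = 653 + 49 = 702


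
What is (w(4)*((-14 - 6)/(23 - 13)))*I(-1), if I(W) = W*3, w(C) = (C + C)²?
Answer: 384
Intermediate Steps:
w(C) = 4*C² (w(C) = (2*C)² = 4*C²)
I(W) = 3*W
(w(4)*((-14 - 6)/(23 - 13)))*I(-1) = ((4*4²)*((-14 - 6)/(23 - 13)))*(3*(-1)) = ((4*16)*(-20/10))*(-3) = (64*(-20*⅒))*(-3) = (64*(-2))*(-3) = -128*(-3) = 384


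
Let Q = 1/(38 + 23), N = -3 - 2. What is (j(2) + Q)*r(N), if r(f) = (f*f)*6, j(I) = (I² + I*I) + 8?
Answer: 146550/61 ≈ 2402.5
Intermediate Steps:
N = -5
Q = 1/61 ≈ 0.016393
j(I) = 8 + 2*I² (j(I) = (I² + I²) + 8 = 2*I² + 8 = 8 + 2*I²)
r(f) = 6*f² (r(f) = f²*6 = 6*f²)
(j(2) + Q)*r(N) = ((8 + 2*2²) + 1/61)*(6*(-5)²) = ((8 + 2*4) + 1/61)*(6*25) = ((8 + 8) + 1/61)*150 = (16 + 1/61)*150 = (977/61)*150 = 146550/61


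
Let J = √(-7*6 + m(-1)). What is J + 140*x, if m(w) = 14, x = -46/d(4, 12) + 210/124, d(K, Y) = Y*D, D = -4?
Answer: 69055/186 + 2*I*√7 ≈ 371.26 + 5.2915*I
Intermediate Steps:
d(K, Y) = -4*Y (d(K, Y) = Y*(-4) = -4*Y)
x = 1973/744 (x = -46/((-4*12)) + 210/124 = -46/(-48) + 210*(1/124) = -46*(-1/48) + 105/62 = 23/24 + 105/62 = 1973/744 ≈ 2.6519)
J = 2*I*√7 (J = √(-7*6 + 14) = √(-42 + 14) = √(-28) = 2*I*√7 ≈ 5.2915*I)
J + 140*x = 2*I*√7 + 140*(1973/744) = 2*I*√7 + 69055/186 = 69055/186 + 2*I*√7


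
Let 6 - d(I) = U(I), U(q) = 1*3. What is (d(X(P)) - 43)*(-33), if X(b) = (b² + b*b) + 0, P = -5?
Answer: 1320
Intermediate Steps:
X(b) = 2*b² (X(b) = (b² + b²) + 0 = 2*b² + 0 = 2*b²)
U(q) = 3
d(I) = 3 (d(I) = 6 - 1*3 = 6 - 3 = 3)
(d(X(P)) - 43)*(-33) = (3 - 43)*(-33) = -40*(-33) = 1320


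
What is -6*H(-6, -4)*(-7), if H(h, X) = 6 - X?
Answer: 420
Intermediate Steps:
-6*H(-6, -4)*(-7) = -6*(6 - 1*(-4))*(-7) = -6*(6 + 4)*(-7) = -6*10*(-7) = -60*(-7) = 420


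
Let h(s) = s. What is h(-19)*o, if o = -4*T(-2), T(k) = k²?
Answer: 304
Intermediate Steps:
o = -16 (o = -4*(-2)² = -4*4 = -16)
h(-19)*o = -19*(-16) = 304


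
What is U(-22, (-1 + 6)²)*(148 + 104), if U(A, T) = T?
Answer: 6300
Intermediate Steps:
U(-22, (-1 + 6)²)*(148 + 104) = (-1 + 6)²*(148 + 104) = 5²*252 = 25*252 = 6300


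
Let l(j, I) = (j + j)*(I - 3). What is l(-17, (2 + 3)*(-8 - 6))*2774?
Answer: 6885068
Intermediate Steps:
l(j, I) = 2*j*(-3 + I) (l(j, I) = (2*j)*(-3 + I) = 2*j*(-3 + I))
l(-17, (2 + 3)*(-8 - 6))*2774 = (2*(-17)*(-3 + (2 + 3)*(-8 - 6)))*2774 = (2*(-17)*(-3 + 5*(-14)))*2774 = (2*(-17)*(-3 - 70))*2774 = (2*(-17)*(-73))*2774 = 2482*2774 = 6885068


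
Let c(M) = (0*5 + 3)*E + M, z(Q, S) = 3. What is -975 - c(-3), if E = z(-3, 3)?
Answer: -981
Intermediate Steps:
E = 3
c(M) = 9 + M (c(M) = (0*5 + 3)*3 + M = (0 + 3)*3 + M = 3*3 + M = 9 + M)
-975 - c(-3) = -975 - (9 - 3) = -975 - 1*6 = -975 - 6 = -981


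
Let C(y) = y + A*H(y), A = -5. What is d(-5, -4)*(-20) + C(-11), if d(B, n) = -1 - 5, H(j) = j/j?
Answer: 104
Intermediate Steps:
H(j) = 1
d(B, n) = -6
C(y) = -5 + y (C(y) = y - 5*1 = y - 5 = -5 + y)
d(-5, -4)*(-20) + C(-11) = -6*(-20) + (-5 - 11) = 120 - 16 = 104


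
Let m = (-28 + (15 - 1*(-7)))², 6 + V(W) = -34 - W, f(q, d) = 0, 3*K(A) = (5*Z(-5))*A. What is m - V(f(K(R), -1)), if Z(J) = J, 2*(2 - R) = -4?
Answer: 76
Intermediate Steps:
R = 4 (R = 2 - ½*(-4) = 2 + 2 = 4)
K(A) = -25*A/3 (K(A) = ((5*(-5))*A)/3 = (-25*A)/3 = -25*A/3)
V(W) = -40 - W (V(W) = -6 + (-34 - W) = -40 - W)
m = 36 (m = (-28 + (15 + 7))² = (-28 + 22)² = (-6)² = 36)
m - V(f(K(R), -1)) = 36 - (-40 - 1*0) = 36 - (-40 + 0) = 36 - 1*(-40) = 36 + 40 = 76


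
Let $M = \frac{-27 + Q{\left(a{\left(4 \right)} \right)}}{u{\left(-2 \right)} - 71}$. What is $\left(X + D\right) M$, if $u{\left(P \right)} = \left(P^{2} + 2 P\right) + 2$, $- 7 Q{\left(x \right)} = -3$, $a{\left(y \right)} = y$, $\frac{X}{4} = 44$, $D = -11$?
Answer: $\frac{10230}{161} \approx 63.54$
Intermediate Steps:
$X = 176$ ($X = 4 \cdot 44 = 176$)
$Q{\left(x \right)} = \frac{3}{7}$ ($Q{\left(x \right)} = \left(- \frac{1}{7}\right) \left(-3\right) = \frac{3}{7}$)
$u{\left(P \right)} = 2 + P^{2} + 2 P$
$M = \frac{62}{161}$ ($M = \frac{-27 + \frac{3}{7}}{\left(2 + \left(-2\right)^{2} + 2 \left(-2\right)\right) - 71} = - \frac{186}{7 \left(\left(2 + 4 - 4\right) - 71\right)} = - \frac{186}{7 \left(2 - 71\right)} = - \frac{186}{7 \left(-69\right)} = \left(- \frac{186}{7}\right) \left(- \frac{1}{69}\right) = \frac{62}{161} \approx 0.38509$)
$\left(X + D\right) M = \left(176 - 11\right) \frac{62}{161} = 165 \cdot \frac{62}{161} = \frac{10230}{161}$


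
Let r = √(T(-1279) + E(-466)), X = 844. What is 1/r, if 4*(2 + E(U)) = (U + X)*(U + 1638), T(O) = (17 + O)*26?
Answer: √2165/12990 ≈ 0.0035820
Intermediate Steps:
T(O) = 442 + 26*O
E(U) = -2 + (844 + U)*(1638 + U)/4 (E(U) = -2 + ((U + 844)*(U + 1638))/4 = -2 + ((844 + U)*(1638 + U))/4 = -2 + (844 + U)*(1638 + U)/4)
r = 6*√2165 (r = √((442 + 26*(-1279)) + (345616 + (¼)*(-466)² + (1241/2)*(-466))) = √((442 - 33254) + (345616 + (¼)*217156 - 289153)) = √(-32812 + (345616 + 54289 - 289153)) = √(-32812 + 110752) = √77940 = 6*√2165 ≈ 279.18)
1/r = 1/(6*√2165) = √2165/12990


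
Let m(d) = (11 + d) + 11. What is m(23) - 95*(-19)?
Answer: 1850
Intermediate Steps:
m(d) = 22 + d
m(23) - 95*(-19) = (22 + 23) - 95*(-19) = 45 + 1805 = 1850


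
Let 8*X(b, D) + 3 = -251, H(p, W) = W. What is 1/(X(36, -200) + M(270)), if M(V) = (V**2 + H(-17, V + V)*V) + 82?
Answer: 4/875001 ≈ 4.5714e-6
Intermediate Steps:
X(b, D) = -127/4 (X(b, D) = -3/8 + (1/8)*(-251) = -3/8 - 251/8 = -127/4)
M(V) = 82 + 3*V**2 (M(V) = (V**2 + (V + V)*V) + 82 = (V**2 + (2*V)*V) + 82 = (V**2 + 2*V**2) + 82 = 3*V**2 + 82 = 82 + 3*V**2)
1/(X(36, -200) + M(270)) = 1/(-127/4 + (82 + 3*270**2)) = 1/(-127/4 + (82 + 3*72900)) = 1/(-127/4 + (82 + 218700)) = 1/(-127/4 + 218782) = 1/(875001/4) = 4/875001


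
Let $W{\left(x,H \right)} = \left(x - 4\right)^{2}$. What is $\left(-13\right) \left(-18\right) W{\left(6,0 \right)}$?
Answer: $936$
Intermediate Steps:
$W{\left(x,H \right)} = \left(-4 + x\right)^{2}$
$\left(-13\right) \left(-18\right) W{\left(6,0 \right)} = \left(-13\right) \left(-18\right) \left(-4 + 6\right)^{2} = 234 \cdot 2^{2} = 234 \cdot 4 = 936$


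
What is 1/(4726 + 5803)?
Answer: 1/10529 ≈ 9.4976e-5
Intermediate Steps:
1/(4726 + 5803) = 1/10529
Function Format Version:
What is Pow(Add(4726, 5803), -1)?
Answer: Rational(1, 10529) ≈ 9.4976e-5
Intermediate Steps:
Pow(Add(4726, 5803), -1) = Pow(10529, -1) = Rational(1, 10529)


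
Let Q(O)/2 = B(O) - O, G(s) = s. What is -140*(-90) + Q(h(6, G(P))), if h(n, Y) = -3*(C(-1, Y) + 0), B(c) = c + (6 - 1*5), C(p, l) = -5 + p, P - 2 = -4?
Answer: 12602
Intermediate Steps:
P = -2 (P = 2 - 4 = -2)
B(c) = 1 + c (B(c) = c + (6 - 5) = c + 1 = 1 + c)
h(n, Y) = 18 (h(n, Y) = -3*((-5 - 1) + 0) = -3*(-6 + 0) = -3*(-6) = 18)
Q(O) = 2 (Q(O) = 2*((1 + O) - O) = 2*1 = 2)
-140*(-90) + Q(h(6, G(P))) = -140*(-90) + 2 = 12600 + 2 = 12602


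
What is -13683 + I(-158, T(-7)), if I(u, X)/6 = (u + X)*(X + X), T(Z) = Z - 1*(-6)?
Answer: -11775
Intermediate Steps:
T(Z) = 6 + Z (T(Z) = Z + 6 = 6 + Z)
I(u, X) = 12*X*(X + u) (I(u, X) = 6*((u + X)*(X + X)) = 6*((X + u)*(2*X)) = 6*(2*X*(X + u)) = 12*X*(X + u))
-13683 + I(-158, T(-7)) = -13683 + 12*(6 - 7)*((6 - 7) - 158) = -13683 + 12*(-1)*(-1 - 158) = -13683 + 12*(-1)*(-159) = -13683 + 1908 = -11775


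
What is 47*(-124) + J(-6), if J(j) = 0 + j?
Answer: -5834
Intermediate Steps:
J(j) = j
47*(-124) + J(-6) = 47*(-124) - 6 = -5828 - 6 = -5834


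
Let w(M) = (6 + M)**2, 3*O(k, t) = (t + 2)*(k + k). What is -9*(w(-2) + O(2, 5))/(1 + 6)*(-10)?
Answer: 2280/7 ≈ 325.71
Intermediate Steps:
O(k, t) = 2*k*(2 + t)/3 (O(k, t) = ((t + 2)*(k + k))/3 = ((2 + t)*(2*k))/3 = (2*k*(2 + t))/3 = 2*k*(2 + t)/3)
-9*(w(-2) + O(2, 5))/(1 + 6)*(-10) = -9*((6 - 2)**2 + (2/3)*2*(2 + 5))/(1 + 6)*(-10) = -9*(4**2 + (2/3)*2*7)/7*(-10) = -9*(16 + 28/3)/7*(-10) = -228/7*(-10) = 2280/7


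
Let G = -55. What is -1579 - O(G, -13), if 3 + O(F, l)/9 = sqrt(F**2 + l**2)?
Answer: -1552 - 9*sqrt(3194) ≈ -2060.6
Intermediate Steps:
O(F, l) = -27 + 9*sqrt(F**2 + l**2)
-1579 - O(G, -13) = -1579 - (-27 + 9*sqrt((-55)**2 + (-13)**2)) = -1579 - (-27 + 9*sqrt(3025 + 169)) = -1579 - (-27 + 9*sqrt(3194)) = -1579 + (27 - 9*sqrt(3194)) = -1552 - 9*sqrt(3194)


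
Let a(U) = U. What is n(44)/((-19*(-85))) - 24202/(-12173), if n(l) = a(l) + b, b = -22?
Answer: 39354036/19659395 ≈ 2.0018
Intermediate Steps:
n(l) = -22 + l (n(l) = l - 22 = -22 + l)
n(44)/((-19*(-85))) - 24202/(-12173) = (-22 + 44)/((-19*(-85))) - 24202/(-12173) = 22/1615 - 24202*(-1/12173) = 22*(1/1615) + 24202/12173 = 22/1615 + 24202/12173 = 39354036/19659395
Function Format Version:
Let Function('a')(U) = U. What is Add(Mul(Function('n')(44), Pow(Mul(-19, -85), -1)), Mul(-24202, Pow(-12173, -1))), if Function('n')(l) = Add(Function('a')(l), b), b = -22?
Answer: Rational(39354036, 19659395) ≈ 2.0018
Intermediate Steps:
Function('n')(l) = Add(-22, l) (Function('n')(l) = Add(l, -22) = Add(-22, l))
Add(Mul(Function('n')(44), Pow(Mul(-19, -85), -1)), Mul(-24202, Pow(-12173, -1))) = Add(Mul(Add(-22, 44), Pow(Mul(-19, -85), -1)), Mul(-24202, Pow(-12173, -1))) = Add(Mul(22, Pow(1615, -1)), Mul(-24202, Rational(-1, 12173))) = Add(Mul(22, Rational(1, 1615)), Rational(24202, 12173)) = Add(Rational(22, 1615), Rational(24202, 12173)) = Rational(39354036, 19659395)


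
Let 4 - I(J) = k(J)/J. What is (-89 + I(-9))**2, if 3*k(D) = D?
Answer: 65536/9 ≈ 7281.8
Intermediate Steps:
k(D) = D/3
I(J) = 11/3 (I(J) = 4 - J/3/J = 4 - 1*1/3 = 4 - 1/3 = 11/3)
(-89 + I(-9))**2 = (-89 + 11/3)**2 = (-256/3)**2 = 65536/9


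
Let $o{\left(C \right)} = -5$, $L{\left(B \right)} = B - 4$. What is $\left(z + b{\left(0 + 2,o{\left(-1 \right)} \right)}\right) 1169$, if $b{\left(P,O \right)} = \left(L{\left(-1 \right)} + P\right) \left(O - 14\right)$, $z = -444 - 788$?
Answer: $-1373575$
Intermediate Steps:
$L{\left(B \right)} = -4 + B$ ($L{\left(B \right)} = B - 4 = -4 + B$)
$z = -1232$ ($z = -444 - 788 = -1232$)
$b{\left(P,O \right)} = \left(-14 + O\right) \left(-5 + P\right)$ ($b{\left(P,O \right)} = \left(\left(-4 - 1\right) + P\right) \left(O - 14\right) = \left(-5 + P\right) \left(-14 + O\right) = \left(-14 + O\right) \left(-5 + P\right)$)
$\left(z + b{\left(0 + 2,o{\left(-1 \right)} \right)}\right) 1169 = \left(-1232 - \left(-95 + 19 \left(0 + 2\right)\right)\right) 1169 = \left(-1232 + \left(70 - 28 + 25 - 10\right)\right) 1169 = \left(-1232 + 57\right) 1169 = \left(-1175\right) 1169 = -1373575$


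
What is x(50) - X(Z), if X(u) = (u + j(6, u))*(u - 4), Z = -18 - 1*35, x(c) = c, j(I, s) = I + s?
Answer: -5650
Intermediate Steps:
Z = -53 (Z = -18 - 35 = -53)
X(u) = (-4 + u)*(6 + 2*u) (X(u) = (u + (6 + u))*(u - 4) = (6 + 2*u)*(-4 + u) = (-4 + u)*(6 + 2*u))
x(50) - X(Z) = 50 - (-24 - 2*(-53) + 2*(-53)²) = 50 - (-24 + 106 + 2*2809) = 50 - (-24 + 106 + 5618) = 50 - 1*5700 = 50 - 5700 = -5650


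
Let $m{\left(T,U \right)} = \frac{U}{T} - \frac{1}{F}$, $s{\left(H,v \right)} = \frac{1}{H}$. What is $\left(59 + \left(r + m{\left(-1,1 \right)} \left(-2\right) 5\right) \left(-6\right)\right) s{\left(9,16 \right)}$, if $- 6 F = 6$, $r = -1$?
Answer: $\frac{65}{9} \approx 7.2222$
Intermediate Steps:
$F = -1$ ($F = \left(- \frac{1}{6}\right) 6 = -1$)
$m{\left(T,U \right)} = 1 + \frac{U}{T}$ ($m{\left(T,U \right)} = \frac{U}{T} - \frac{1}{-1} = \frac{U}{T} - -1 = \frac{U}{T} + 1 = 1 + \frac{U}{T}$)
$\left(59 + \left(r + m{\left(-1,1 \right)} \left(-2\right) 5\right) \left(-6\right)\right) s{\left(9,16 \right)} = \frac{59 + \left(-1 + \frac{-1 + 1}{-1} \left(-2\right) 5\right) \left(-6\right)}{9} = \left(59 + \left(-1 + \left(-1\right) 0 \left(-2\right) 5\right) \left(-6\right)\right) \frac{1}{9} = \left(59 + \left(-1 + 0 \left(-2\right) 5\right) \left(-6\right)\right) \frac{1}{9} = \left(59 + \left(-1 + 0 \cdot 5\right) \left(-6\right)\right) \frac{1}{9} = \left(59 + \left(-1 + 0\right) \left(-6\right)\right) \frac{1}{9} = \left(59 - -6\right) \frac{1}{9} = \left(59 + 6\right) \frac{1}{9} = 65 \cdot \frac{1}{9} = \frac{65}{9}$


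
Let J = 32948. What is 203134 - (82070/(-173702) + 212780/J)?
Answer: 145316092913408/715391687 ≈ 2.0313e+5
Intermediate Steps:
203134 - (82070/(-173702) + 212780/J) = 203134 - (82070/(-173702) + 212780/32948) = 203134 - (82070*(-1/173702) + 212780*(1/32948)) = 203134 - (-41035/86851 + 53195/8237) = 203134 - 1*4282033650/715391687 = 203134 - 4282033650/715391687 = 145316092913408/715391687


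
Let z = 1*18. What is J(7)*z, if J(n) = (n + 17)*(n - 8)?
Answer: -432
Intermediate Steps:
z = 18
J(n) = (-8 + n)*(17 + n) (J(n) = (17 + n)*(-8 + n) = (-8 + n)*(17 + n))
J(7)*z = (-136 + 7² + 9*7)*18 = (-136 + 49 + 63)*18 = -24*18 = -432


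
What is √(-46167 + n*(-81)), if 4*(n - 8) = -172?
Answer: 2*I*√10833 ≈ 208.16*I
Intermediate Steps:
n = -35 (n = 8 + (¼)*(-172) = 8 - 43 = -35)
√(-46167 + n*(-81)) = √(-46167 - 35*(-81)) = √(-46167 + 2835) = √(-43332) = 2*I*√10833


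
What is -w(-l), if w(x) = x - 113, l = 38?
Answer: 151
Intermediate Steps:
w(x) = -113 + x
-w(-l) = -(-113 - 1*38) = -(-113 - 38) = -1*(-151) = 151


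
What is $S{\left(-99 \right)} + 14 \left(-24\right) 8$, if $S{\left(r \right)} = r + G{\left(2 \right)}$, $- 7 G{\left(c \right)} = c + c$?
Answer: $- \frac{19513}{7} \approx -2787.6$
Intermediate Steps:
$G{\left(c \right)} = - \frac{2 c}{7}$ ($G{\left(c \right)} = - \frac{c + c}{7} = - \frac{2 c}{7}$)
$S{\left(r \right)} = - \frac{4}{7} + r$ ($S{\left(r \right)} = r - \frac{4}{7} = - \frac{4}{7} + r$)
$S{\left(-99 \right)} + 14 \left(-24\right) 8 = \left(- \frac{4}{7} - 99\right) + 14 \left(-24\right) 8 = - \frac{697}{7} - 2688 = - \frac{19513}{7}$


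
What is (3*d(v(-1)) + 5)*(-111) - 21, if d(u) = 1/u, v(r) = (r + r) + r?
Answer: -465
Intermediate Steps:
v(r) = 3*r (v(r) = 2*r + r = 3*r)
(3*d(v(-1)) + 5)*(-111) - 21 = (3/((3*(-1))) + 5)*(-111) - 21 = (3/(-3) + 5)*(-111) - 21 = (3*(-⅓) + 5)*(-111) - 21 = (-1 + 5)*(-111) - 21 = 4*(-111) - 21 = -444 - 21 = -465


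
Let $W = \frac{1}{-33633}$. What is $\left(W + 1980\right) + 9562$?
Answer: $\frac{388192085}{33633} \approx 11542.0$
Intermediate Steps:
$W = - \frac{1}{33633} \approx -2.9733 \cdot 10^{-5}$
$\left(W + 1980\right) + 9562 = \left(- \frac{1}{33633} + 1980\right) + 9562 = \frac{66593339}{33633} + 9562 = \frac{388192085}{33633}$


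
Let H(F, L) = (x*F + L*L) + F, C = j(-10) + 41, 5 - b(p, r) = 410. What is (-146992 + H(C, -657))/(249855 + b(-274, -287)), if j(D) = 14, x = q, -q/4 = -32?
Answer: 145876/124725 ≈ 1.1696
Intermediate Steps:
q = 128 (q = -4*(-32) = 128)
x = 128
b(p, r) = -405 (b(p, r) = 5 - 1*410 = 5 - 410 = -405)
C = 55 (C = 14 + 41 = 55)
H(F, L) = L**2 + 129*F (H(F, L) = (128*F + L*L) + F = (128*F + L**2) + F = (L**2 + 128*F) + F = L**2 + 129*F)
(-146992 + H(C, -657))/(249855 + b(-274, -287)) = (-146992 + ((-657)**2 + 129*55))/(249855 - 405) = (-146992 + (431649 + 7095))/249450 = (-146992 + 438744)*(1/249450) = 291752*(1/249450) = 145876/124725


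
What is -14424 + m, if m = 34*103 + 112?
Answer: -10810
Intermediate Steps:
m = 3614 (m = 3502 + 112 = 3614)
-14424 + m = -14424 + 3614 = -10810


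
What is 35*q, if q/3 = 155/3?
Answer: 5425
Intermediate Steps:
q = 155 (q = 3*(155/3) = 155)
35*q = 35*155 = 5425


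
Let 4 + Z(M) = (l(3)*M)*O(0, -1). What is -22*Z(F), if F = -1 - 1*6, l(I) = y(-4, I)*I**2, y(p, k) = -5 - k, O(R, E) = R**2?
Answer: 88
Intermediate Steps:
l(I) = I**2*(-5 - I) (l(I) = (-5 - I)*I**2 = I**2*(-5 - I))
F = -7 (F = -1 - 6 = -7)
Z(M) = -4 (Z(M) = -4 + ((3**2*(-5 - 1*3))*M)*0**2 = -4 + ((9*(-5 - 3))*M)*0 = -4 + ((9*(-8))*M)*0 = -4 - 72*M*0 = -4 + 0 = -4)
-22*Z(F) = -22*(-4) = 88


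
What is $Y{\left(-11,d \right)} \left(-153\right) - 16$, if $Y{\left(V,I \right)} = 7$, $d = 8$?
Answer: $-1087$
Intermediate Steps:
$Y{\left(-11,d \right)} \left(-153\right) - 16 = 7 \left(-153\right) - 16 = -1071 - 16 = -1087$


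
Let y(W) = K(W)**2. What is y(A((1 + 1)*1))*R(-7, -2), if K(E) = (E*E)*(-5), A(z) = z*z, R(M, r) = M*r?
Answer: 89600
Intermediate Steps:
A(z) = z**2
K(E) = -5*E**2 (K(E) = E**2*(-5) = -5*E**2)
y(W) = 25*W**4 (y(W) = (-5*W**2)**2 = 25*W**4)
y(A((1 + 1)*1))*R(-7, -2) = (25*(((1 + 1)*1)**2)**4)*(-7*(-2)) = (25*((2*1)**2)**4)*14 = (25*(2**2)**4)*14 = (25*4**4)*14 = (25*256)*14 = 6400*14 = 89600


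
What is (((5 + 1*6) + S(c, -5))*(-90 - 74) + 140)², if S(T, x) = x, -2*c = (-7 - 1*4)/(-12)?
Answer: 712336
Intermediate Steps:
c = -11/24 (c = -(-7 - 1*4)/(2*(-12)) = -(-7 - 4)*(-1)/(2*12) = -(-11)*(-1)/(2*12) = -½*11/12 = -11/24 ≈ -0.45833)
(((5 + 1*6) + S(c, -5))*(-90 - 74) + 140)² = (((5 + 1*6) - 5)*(-90 - 74) + 140)² = (((5 + 6) - 5)*(-164) + 140)² = ((11 - 5)*(-164) + 140)² = (6*(-164) + 140)² = (-984 + 140)² = (-844)² = 712336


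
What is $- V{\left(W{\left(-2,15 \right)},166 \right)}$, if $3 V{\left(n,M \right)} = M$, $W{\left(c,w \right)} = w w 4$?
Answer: $- \frac{166}{3} \approx -55.333$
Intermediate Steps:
$W{\left(c,w \right)} = 4 w^{2}$ ($W{\left(c,w \right)} = w^{2} \cdot 4 = 4 w^{2}$)
$V{\left(n,M \right)} = \frac{M}{3}$
$- V{\left(W{\left(-2,15 \right)},166 \right)} = - \frac{166}{3}$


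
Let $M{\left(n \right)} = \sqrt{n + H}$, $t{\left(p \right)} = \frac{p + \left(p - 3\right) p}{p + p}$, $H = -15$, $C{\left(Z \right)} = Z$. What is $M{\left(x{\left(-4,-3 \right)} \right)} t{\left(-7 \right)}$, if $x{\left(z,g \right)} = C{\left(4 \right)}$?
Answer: $- \frac{9 i \sqrt{11}}{2} \approx - 14.925 i$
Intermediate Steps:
$x{\left(z,g \right)} = 4$
$t{\left(p \right)} = \frac{p + p \left(-3 + p\right)}{2 p}$ ($t{\left(p \right)} = \frac{p + \left(-3 + p\right) p}{2 p} = \left(p + p \left(-3 + p\right)\right) \frac{1}{2 p} = \frac{p + p \left(-3 + p\right)}{2 p}$)
$M{\left(n \right)} = \sqrt{-15 + n}$ ($M{\left(n \right)} = \sqrt{n - 15} = \sqrt{-15 + n}$)
$M{\left(x{\left(-4,-3 \right)} \right)} t{\left(-7 \right)} = \sqrt{-15 + 4} \left(-1 + \frac{1}{2} \left(-7\right)\right) = \sqrt{-11} \left(-1 - \frac{7}{2}\right) = i \sqrt{11} \left(- \frac{9}{2}\right) = - \frac{9 i \sqrt{11}}{2}$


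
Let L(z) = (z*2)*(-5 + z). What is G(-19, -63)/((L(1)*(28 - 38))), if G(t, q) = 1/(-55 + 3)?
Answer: -1/4160 ≈ -0.00024038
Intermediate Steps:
L(z) = 2*z*(-5 + z) (L(z) = (2*z)*(-5 + z) = 2*z*(-5 + z))
G(t, q) = -1/52 (G(t, q) = 1/(-52) = -1/52)
G(-19, -63)/((L(1)*(28 - 38))) = -1/(2*(-5 + 1)*(28 - 38))/52 = -1/(52*((2*1*(-4))*(-10))) = -1/(52*((-8*(-10)))) = -1/52/80 = -1/52*1/80 = -1/4160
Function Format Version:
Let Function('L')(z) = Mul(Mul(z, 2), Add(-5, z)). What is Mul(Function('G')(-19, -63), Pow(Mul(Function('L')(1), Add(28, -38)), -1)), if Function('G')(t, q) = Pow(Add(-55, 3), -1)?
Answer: Rational(-1, 4160) ≈ -0.00024038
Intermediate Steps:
Function('L')(z) = Mul(2, z, Add(-5, z)) (Function('L')(z) = Mul(Mul(2, z), Add(-5, z)) = Mul(2, z, Add(-5, z)))
Function('G')(t, q) = Rational(-1, 52) (Function('G')(t, q) = Pow(-52, -1) = Rational(-1, 52))
Mul(Function('G')(-19, -63), Pow(Mul(Function('L')(1), Add(28, -38)), -1)) = Mul(Rational(-1, 52), Pow(Mul(Mul(2, 1, Add(-5, 1)), Add(28, -38)), -1)) = Mul(Rational(-1, 52), Pow(Mul(Mul(2, 1, -4), -10), -1)) = Mul(Rational(-1, 52), Pow(Mul(-8, -10), -1)) = Mul(Rational(-1, 52), Pow(80, -1)) = Mul(Rational(-1, 52), Rational(1, 80)) = Rational(-1, 4160)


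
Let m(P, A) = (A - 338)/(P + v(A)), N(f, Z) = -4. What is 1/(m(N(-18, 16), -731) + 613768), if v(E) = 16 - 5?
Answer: 7/4295307 ≈ 1.6297e-6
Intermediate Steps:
v(E) = 11
m(P, A) = (-338 + A)/(11 + P) (m(P, A) = (A - 338)/(P + 11) = (-338 + A)/(11 + P))
1/(m(N(-18, 16), -731) + 613768) = 1/((-338 - 731)/(11 - 4) + 613768) = 1/(-1069/7 + 613768) = 1/(4295307/7) = 7/4295307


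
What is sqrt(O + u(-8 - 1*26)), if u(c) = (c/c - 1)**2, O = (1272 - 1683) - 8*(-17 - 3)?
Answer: I*sqrt(251) ≈ 15.843*I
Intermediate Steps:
O = -251 (O = -411 - 8*(-20) = -411 + 160 = -251)
u(c) = 0 (u(c) = (1 - 1)**2 = 0**2 = 0)
sqrt(O + u(-8 - 1*26)) = sqrt(-251 + 0) = sqrt(-251) = I*sqrt(251)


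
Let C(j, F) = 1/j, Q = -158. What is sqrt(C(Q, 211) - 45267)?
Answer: 7*I*sqrt(23062154)/158 ≈ 212.76*I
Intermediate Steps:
sqrt(C(Q, 211) - 45267) = sqrt(1/(-158) - 45267) = sqrt(-1/158 - 45267) = sqrt(-7152187/158) = 7*I*sqrt(23062154)/158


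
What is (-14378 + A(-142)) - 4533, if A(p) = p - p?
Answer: -18911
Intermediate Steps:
A(p) = 0
(-14378 + A(-142)) - 4533 = (-14378 + 0) - 4533 = -14378 - 4533 = -18911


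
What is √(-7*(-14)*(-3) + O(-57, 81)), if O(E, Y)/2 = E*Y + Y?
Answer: I*√9366 ≈ 96.778*I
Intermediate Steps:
O(E, Y) = 2*Y + 2*E*Y (O(E, Y) = 2*(E*Y + Y) = 2*(Y + E*Y) = 2*Y + 2*E*Y)
√(-7*(-14)*(-3) + O(-57, 81)) = √(-7*(-14)*(-3) + 2*81*(1 - 57)) = √(98*(-3) + 2*81*(-56)) = √(-294 - 9072) = √(-9366) = I*√9366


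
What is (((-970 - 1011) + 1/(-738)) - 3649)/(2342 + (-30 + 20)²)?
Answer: -4154941/1802196 ≈ -2.3055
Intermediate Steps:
(((-970 - 1011) + 1/(-738)) - 3649)/(2342 + (-30 + 20)²) = ((-1981 - 1/738) - 3649)/(2342 + (-10)²) = (-1461979/738 - 3649)/(2342 + 100) = -4154941/738/2442 = -4154941/738*1/2442 = -4154941/1802196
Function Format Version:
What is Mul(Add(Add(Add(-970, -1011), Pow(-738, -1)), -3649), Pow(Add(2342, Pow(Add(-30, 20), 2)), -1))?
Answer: Rational(-4154941, 1802196) ≈ -2.3055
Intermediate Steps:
Mul(Add(Add(Add(-970, -1011), Pow(-738, -1)), -3649), Pow(Add(2342, Pow(Add(-30, 20), 2)), -1)) = Mul(Add(Add(-1981, Rational(-1, 738)), -3649), Pow(Add(2342, Pow(-10, 2)), -1)) = Mul(Add(Rational(-1461979, 738), -3649), Pow(Add(2342, 100), -1)) = Mul(Rational(-4154941, 738), Pow(2442, -1)) = Mul(Rational(-4154941, 738), Rational(1, 2442)) = Rational(-4154941, 1802196)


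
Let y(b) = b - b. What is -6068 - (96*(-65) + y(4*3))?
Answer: 172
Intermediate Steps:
y(b) = 0
-6068 - (96*(-65) + y(4*3)) = -6068 - (96*(-65) + 0) = -6068 - (-6240 + 0) = -6068 - 1*(-6240) = -6068 + 6240 = 172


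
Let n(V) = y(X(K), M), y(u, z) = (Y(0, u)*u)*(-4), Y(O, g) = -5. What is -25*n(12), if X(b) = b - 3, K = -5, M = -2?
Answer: 4000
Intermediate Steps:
X(b) = -3 + b
y(u, z) = 20*u (y(u, z) = -5*u*(-4) = 20*u)
n(V) = -160 (n(V) = 20*(-3 - 5) = 20*(-8) = -160)
-25*n(12) = -25*(-160) = 4000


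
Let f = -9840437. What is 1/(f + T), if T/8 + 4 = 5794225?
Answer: 1/36513331 ≈ 2.7387e-8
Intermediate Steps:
T = 46353768 (T = -32 + 8*5794225 = -32 + 46353800 = 46353768)
1/(f + T) = 1/(-9840437 + 46353768) = 1/36513331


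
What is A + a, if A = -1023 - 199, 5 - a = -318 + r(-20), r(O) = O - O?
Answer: -899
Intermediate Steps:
r(O) = 0
a = 323 (a = 5 - (-318 + 0) = 5 - 1*(-318) = 5 + 318 = 323)
A = -1222
A + a = -1222 + 323 = -899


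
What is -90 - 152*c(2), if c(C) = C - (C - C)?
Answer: -394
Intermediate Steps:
c(C) = C (c(C) = C - 1*0 = C + 0 = C)
-90 - 152*c(2) = -90 - 152*2 = -90 - 304 = -394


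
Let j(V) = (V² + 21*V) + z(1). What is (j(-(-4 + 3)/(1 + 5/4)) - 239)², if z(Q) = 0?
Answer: 345476569/6561 ≈ 52656.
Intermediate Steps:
j(V) = V² + 21*V (j(V) = (V² + 21*V) + 0 = V² + 21*V)
(j(-(-4 + 3)/(1 + 5/4)) - 239)² = ((-(-4 + 3)/(1 + 5/4))*(21 - (-4 + 3)/(1 + 5/4)) - 239)² = ((-(-1)/(1 + 5*(¼)))*(21 - (-1)/(1 + 5*(¼))) - 239)² = ((-(-1)/(1 + 5/4))*(21 - (-1)/(1 + 5/4)) - 239)² = ((-(-1)/9/4)*(21 - (-1)/9/4) - 239)² = ((-(-1)*4/9)*(21 - (-1)*4/9) - 239)² = ((-1*(-4/9))*(21 - 1*(-4/9)) - 239)² = (4*(21 + 4/9)/9 - 239)² = ((4/9)*(193/9) - 239)² = (772/81 - 239)² = (-18587/81)² = 345476569/6561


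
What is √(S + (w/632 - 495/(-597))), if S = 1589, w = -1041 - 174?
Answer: √6279214125374/62884 ≈ 39.849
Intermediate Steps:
w = -1215
√(S + (w/632 - 495/(-597))) = √(1589 + (-1215/632 - 495/(-597))) = √(1589 + (-1215*1/632 - 495*(-1/597))) = √(1589 + (-1215/632 + 165/199)) = √(1589 - 137505/125768) = √(199707847/125768) = √6279214125374/62884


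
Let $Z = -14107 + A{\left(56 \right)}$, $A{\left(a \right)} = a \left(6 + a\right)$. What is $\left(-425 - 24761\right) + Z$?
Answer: $-35821$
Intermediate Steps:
$Z = -10635$ ($Z = -14107 + 56 \left(6 + 56\right) = -14107 + 56 \cdot 62 = -14107 + 3472 = -10635$)
$\left(-425 - 24761\right) + Z = \left(-425 - 24761\right) - 10635 = -25186 - 10635 = -35821$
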